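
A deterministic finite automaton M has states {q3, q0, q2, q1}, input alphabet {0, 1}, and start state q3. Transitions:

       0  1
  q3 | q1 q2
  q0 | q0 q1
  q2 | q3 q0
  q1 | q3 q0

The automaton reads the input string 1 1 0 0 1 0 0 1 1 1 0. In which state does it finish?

q0

Trace: q3 -1-> q2 -1-> q0 -0-> q0 -0-> q0 -1-> q1 -0-> q3 -0-> q1 -1-> q0 -1-> q1 -1-> q0 -0-> q0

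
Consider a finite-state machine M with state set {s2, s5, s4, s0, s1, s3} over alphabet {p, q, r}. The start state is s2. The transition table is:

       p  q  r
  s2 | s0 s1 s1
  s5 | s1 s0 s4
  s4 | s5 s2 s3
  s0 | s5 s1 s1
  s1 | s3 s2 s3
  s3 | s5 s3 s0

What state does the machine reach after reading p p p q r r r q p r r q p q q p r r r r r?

s2 → s0 → s5 → s1 → s2 → s1 → s3 → s0 → s1 → s3 → s0 → s1 → s2 → s0 → s1 → s2 → s0 → s1 → s3 → s0 → s1 → s3

s3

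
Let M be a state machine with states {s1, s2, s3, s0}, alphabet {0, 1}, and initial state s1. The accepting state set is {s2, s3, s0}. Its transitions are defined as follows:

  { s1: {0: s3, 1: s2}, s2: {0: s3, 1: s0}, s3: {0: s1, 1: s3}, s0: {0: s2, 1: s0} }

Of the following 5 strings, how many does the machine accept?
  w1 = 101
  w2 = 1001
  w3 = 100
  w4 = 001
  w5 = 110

4

w1: s1 → s2 → s3 → s3  → end s3, accepted
w2: s1 → s2 → s3 → s1 → s2  → end s2, accepted
w3: s1 → s2 → s3 → s1  → end s1, rejected
w4: s1 → s3 → s1 → s2  → end s2, accepted
w5: s1 → s2 → s0 → s2  → end s2, accepted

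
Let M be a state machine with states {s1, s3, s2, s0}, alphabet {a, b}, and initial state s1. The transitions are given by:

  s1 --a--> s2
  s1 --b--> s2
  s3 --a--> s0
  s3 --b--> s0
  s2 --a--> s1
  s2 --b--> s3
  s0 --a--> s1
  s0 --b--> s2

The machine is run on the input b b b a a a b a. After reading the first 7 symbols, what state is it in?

Trace: s1 -b-> s2 -b-> s3 -b-> s0 -a-> s1 -a-> s2 -a-> s1 -b-> s2
After 7 symbols: s2.

s2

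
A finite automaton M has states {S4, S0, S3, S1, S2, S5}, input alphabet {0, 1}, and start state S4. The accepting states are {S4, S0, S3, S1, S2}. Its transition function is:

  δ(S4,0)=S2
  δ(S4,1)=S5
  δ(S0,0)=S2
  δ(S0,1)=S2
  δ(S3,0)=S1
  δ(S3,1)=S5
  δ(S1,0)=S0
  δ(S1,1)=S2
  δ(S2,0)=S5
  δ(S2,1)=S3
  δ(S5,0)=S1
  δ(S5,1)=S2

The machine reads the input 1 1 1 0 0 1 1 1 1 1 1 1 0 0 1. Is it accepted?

Yes

start at S4
read '1': S4 → S5
read '1': S5 → S2
read '1': S2 → S3
read '0': S3 → S1
read '0': S1 → S0
read '1': S0 → S2
read '1': S2 → S3
read '1': S3 → S5
read '1': S5 → S2
read '1': S2 → S3
read '1': S3 → S5
read '1': S5 → S2
read '0': S2 → S5
read '0': S5 → S1
read '1': S1 → S2
End state S2 is accepting.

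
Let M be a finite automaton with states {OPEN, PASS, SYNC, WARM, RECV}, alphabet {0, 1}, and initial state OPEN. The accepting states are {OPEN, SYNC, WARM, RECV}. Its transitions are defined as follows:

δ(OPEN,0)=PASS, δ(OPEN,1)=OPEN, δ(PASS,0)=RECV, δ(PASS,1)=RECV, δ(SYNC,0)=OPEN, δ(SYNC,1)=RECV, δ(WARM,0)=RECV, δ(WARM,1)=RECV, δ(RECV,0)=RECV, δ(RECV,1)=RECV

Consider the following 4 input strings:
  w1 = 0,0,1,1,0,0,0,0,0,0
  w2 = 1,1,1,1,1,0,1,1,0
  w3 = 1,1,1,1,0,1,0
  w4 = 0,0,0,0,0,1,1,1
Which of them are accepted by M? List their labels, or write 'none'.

w1, w2, w3, w4

w1:
  start at OPEN
  read '0': OPEN → PASS
  read '0': PASS → RECV
  read '1': RECV → RECV
  read '1': RECV → RECV
  read '0': RECV → RECV
  read '0': RECV → RECV
  read '0': RECV → RECV
  read '0': RECV → RECV
  read '0': RECV → RECV
  read '0': RECV → RECV
  end RECV, accepted
w2:
  start at OPEN
  read '1': OPEN → OPEN
  read '1': OPEN → OPEN
  read '1': OPEN → OPEN
  read '1': OPEN → OPEN
  read '1': OPEN → OPEN
  read '0': OPEN → PASS
  read '1': PASS → RECV
  read '1': RECV → RECV
  read '0': RECV → RECV
  end RECV, accepted
w3:
  start at OPEN
  read '1': OPEN → OPEN
  read '1': OPEN → OPEN
  read '1': OPEN → OPEN
  read '1': OPEN → OPEN
  read '0': OPEN → PASS
  read '1': PASS → RECV
  read '0': RECV → RECV
  end RECV, accepted
w4:
  start at OPEN
  read '0': OPEN → PASS
  read '0': PASS → RECV
  read '0': RECV → RECV
  read '0': RECV → RECV
  read '0': RECV → RECV
  read '1': RECV → RECV
  read '1': RECV → RECV
  read '1': RECV → RECV
  end RECV, accepted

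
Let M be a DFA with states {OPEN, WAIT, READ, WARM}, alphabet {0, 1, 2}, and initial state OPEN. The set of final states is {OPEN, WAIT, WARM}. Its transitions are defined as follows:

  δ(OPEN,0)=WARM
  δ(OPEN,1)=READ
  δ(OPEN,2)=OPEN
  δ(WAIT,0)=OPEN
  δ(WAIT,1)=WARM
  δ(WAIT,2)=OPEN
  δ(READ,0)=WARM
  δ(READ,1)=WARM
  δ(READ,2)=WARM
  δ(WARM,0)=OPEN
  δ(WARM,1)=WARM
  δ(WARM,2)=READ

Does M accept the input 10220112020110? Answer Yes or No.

OPEN → READ → WARM → READ → WARM → OPEN → READ → WARM → READ → WARM → READ → WARM → WARM → WARM → OPEN
End state OPEN is accepting.

Yes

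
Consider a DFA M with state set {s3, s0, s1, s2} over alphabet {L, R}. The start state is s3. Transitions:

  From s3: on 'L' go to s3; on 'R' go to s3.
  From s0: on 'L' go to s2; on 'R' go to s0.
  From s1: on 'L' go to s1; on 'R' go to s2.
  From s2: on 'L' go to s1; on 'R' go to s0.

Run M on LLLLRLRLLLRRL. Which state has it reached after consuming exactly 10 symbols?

s3 → s3 → s3 → s3 → s3 → s3 → s3 → s3 → s3 → s3 → s3
After 10 symbols: s3.

s3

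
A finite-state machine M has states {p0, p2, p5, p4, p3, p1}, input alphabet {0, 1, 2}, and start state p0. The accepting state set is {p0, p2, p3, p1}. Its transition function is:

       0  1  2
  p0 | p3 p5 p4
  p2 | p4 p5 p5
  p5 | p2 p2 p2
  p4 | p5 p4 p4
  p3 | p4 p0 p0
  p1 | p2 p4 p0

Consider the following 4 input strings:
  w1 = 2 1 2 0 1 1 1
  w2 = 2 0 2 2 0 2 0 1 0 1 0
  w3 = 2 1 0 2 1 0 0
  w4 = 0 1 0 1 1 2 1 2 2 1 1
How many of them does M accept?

w1:
  start at p0
  read '2': p0 → p4
  read '1': p4 → p4
  read '2': p4 → p4
  read '0': p4 → p5
  read '1': p5 → p2
  read '1': p2 → p5
  read '1': p5 → p2
  end p2, accepted
w2:
  start at p0
  read '2': p0 → p4
  read '0': p4 → p5
  read '2': p5 → p2
  read '2': p2 → p5
  read '0': p5 → p2
  read '2': p2 → p5
  read '0': p5 → p2
  read '1': p2 → p5
  read '0': p5 → p2
  read '1': p2 → p5
  read '0': p5 → p2
  end p2, accepted
w3:
  start at p0
  read '2': p0 → p4
  read '1': p4 → p4
  read '0': p4 → p5
  read '2': p5 → p2
  read '1': p2 → p5
  read '0': p5 → p2
  read '0': p2 → p4
  end p4, rejected
w4:
  start at p0
  read '0': p0 → p3
  read '1': p3 → p0
  read '0': p0 → p3
  read '1': p3 → p0
  read '1': p0 → p5
  read '2': p5 → p2
  read '1': p2 → p5
  read '2': p5 → p2
  read '2': p2 → p5
  read '1': p5 → p2
  read '1': p2 → p5
  end p5, rejected

2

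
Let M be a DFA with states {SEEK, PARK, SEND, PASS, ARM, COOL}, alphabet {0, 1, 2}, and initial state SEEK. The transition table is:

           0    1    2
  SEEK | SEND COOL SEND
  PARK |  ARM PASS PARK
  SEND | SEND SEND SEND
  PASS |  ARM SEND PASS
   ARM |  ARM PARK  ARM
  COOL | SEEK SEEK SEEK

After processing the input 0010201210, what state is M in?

start at SEEK
read '0': SEEK → SEND
read '0': SEND → SEND
read '1': SEND → SEND
read '0': SEND → SEND
read '2': SEND → SEND
read '0': SEND → SEND
read '1': SEND → SEND
read '2': SEND → SEND
read '1': SEND → SEND
read '0': SEND → SEND

SEND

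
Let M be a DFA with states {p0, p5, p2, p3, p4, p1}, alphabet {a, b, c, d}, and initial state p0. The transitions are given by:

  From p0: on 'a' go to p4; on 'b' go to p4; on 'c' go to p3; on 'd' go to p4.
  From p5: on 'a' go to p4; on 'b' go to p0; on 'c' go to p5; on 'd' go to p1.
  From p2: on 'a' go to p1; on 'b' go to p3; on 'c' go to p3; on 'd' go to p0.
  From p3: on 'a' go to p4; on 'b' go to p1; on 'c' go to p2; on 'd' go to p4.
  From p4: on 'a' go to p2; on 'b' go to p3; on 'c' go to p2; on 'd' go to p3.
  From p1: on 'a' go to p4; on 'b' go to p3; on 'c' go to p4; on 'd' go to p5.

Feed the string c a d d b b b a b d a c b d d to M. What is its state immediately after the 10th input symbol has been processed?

p4

p0 → p3 → p4 → p3 → p4 → p3 → p1 → p3 → p4 → p3 → p4
After 10 symbols: p4.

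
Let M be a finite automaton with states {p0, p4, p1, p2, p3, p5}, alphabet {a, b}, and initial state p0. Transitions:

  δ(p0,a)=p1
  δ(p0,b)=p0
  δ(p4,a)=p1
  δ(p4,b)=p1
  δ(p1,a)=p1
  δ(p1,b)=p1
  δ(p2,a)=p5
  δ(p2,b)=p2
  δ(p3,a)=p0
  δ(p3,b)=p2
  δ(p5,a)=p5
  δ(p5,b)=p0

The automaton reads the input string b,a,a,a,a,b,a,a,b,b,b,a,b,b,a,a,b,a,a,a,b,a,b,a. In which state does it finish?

p1

p0 → p0 → p1 → p1 → p1 → p1 → p1 → p1 → p1 → p1 → p1 → p1 → p1 → p1 → p1 → p1 → p1 → p1 → p1 → p1 → p1 → p1 → p1 → p1 → p1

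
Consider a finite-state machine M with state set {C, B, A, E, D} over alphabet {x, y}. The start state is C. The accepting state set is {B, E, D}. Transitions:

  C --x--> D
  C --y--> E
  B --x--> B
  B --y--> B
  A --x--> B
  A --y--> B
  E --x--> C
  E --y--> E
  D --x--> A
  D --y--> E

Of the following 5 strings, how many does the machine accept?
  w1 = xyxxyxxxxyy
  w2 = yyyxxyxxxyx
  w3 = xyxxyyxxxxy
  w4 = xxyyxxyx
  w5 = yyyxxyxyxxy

w1:
  start at C
  read 'x': C → D
  read 'y': D → E
  read 'x': E → C
  read 'x': C → D
  read 'y': D → E
  read 'x': E → C
  read 'x': C → D
  read 'x': D → A
  read 'x': A → B
  read 'y': B → B
  read 'y': B → B
  end B, accepted
w2:
  start at C
  read 'y': C → E
  read 'y': E → E
  read 'y': E → E
  read 'x': E → C
  read 'x': C → D
  read 'y': D → E
  read 'x': E → C
  read 'x': C → D
  read 'x': D → A
  read 'y': A → B
  read 'x': B → B
  end B, accepted
w3:
  start at C
  read 'x': C → D
  read 'y': D → E
  read 'x': E → C
  read 'x': C → D
  read 'y': D → E
  read 'y': E → E
  read 'x': E → C
  read 'x': C → D
  read 'x': D → A
  read 'x': A → B
  read 'y': B → B
  end B, accepted
w4:
  start at C
  read 'x': C → D
  read 'x': D → A
  read 'y': A → B
  read 'y': B → B
  read 'x': B → B
  read 'x': B → B
  read 'y': B → B
  read 'x': B → B
  end B, accepted
w5:
  start at C
  read 'y': C → E
  read 'y': E → E
  read 'y': E → E
  read 'x': E → C
  read 'x': C → D
  read 'y': D → E
  read 'x': E → C
  read 'y': C → E
  read 'x': E → C
  read 'x': C → D
  read 'y': D → E
  end E, accepted

5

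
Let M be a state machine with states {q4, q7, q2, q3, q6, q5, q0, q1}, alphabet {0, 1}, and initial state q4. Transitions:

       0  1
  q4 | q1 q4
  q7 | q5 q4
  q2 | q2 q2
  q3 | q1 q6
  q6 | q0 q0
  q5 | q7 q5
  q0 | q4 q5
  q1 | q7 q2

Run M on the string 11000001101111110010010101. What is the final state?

Trace: q4 -1-> q4 -1-> q4 -0-> q1 -0-> q7 -0-> q5 -0-> q7 -0-> q5 -1-> q5 -1-> q5 -0-> q7 -1-> q4 -1-> q4 -1-> q4 -1-> q4 -1-> q4 -1-> q4 -0-> q1 -0-> q7 -1-> q4 -0-> q1 -0-> q7 -1-> q4 -0-> q1 -1-> q2 -0-> q2 -1-> q2

q2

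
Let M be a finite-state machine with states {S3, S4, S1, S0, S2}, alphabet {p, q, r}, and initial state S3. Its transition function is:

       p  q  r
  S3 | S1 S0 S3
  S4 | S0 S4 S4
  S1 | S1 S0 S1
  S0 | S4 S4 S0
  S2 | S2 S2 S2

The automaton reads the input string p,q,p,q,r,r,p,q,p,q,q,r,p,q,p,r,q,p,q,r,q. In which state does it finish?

start at S3
read 'p': S3 → S1
read 'q': S1 → S0
read 'p': S0 → S4
read 'q': S4 → S4
read 'r': S4 → S4
read 'r': S4 → S4
read 'p': S4 → S0
read 'q': S0 → S4
read 'p': S4 → S0
read 'q': S0 → S4
read 'q': S4 → S4
read 'r': S4 → S4
read 'p': S4 → S0
read 'q': S0 → S4
read 'p': S4 → S0
read 'r': S0 → S0
read 'q': S0 → S4
read 'p': S4 → S0
read 'q': S0 → S4
read 'r': S4 → S4
read 'q': S4 → S4

S4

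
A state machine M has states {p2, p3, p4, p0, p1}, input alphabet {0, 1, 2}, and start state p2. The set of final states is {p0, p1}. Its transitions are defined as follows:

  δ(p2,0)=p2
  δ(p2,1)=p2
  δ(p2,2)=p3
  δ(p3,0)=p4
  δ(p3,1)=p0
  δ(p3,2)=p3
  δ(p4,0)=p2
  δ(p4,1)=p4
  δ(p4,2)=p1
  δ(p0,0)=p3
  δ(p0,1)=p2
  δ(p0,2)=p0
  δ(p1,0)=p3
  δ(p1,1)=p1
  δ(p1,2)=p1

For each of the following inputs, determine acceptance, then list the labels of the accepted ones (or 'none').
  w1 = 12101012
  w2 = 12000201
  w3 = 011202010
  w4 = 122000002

w1

w1:
  start at p2
  read '1': p2 → p2
  read '2': p2 → p3
  read '1': p3 → p0
  read '0': p0 → p3
  read '1': p3 → p0
  read '0': p0 → p3
  read '1': p3 → p0
  read '2': p0 → p0
  end p0, accepted
w2:
  start at p2
  read '1': p2 → p2
  read '2': p2 → p3
  read '0': p3 → p4
  read '0': p4 → p2
  read '0': p2 → p2
  read '2': p2 → p3
  read '0': p3 → p4
  read '1': p4 → p4
  end p4, rejected
w3:
  start at p2
  read '0': p2 → p2
  read '1': p2 → p2
  read '1': p2 → p2
  read '2': p2 → p3
  read '0': p3 → p4
  read '2': p4 → p1
  read '0': p1 → p3
  read '1': p3 → p0
  read '0': p0 → p3
  end p3, rejected
w4:
  start at p2
  read '1': p2 → p2
  read '2': p2 → p3
  read '2': p3 → p3
  read '0': p3 → p4
  read '0': p4 → p2
  read '0': p2 → p2
  read '0': p2 → p2
  read '0': p2 → p2
  read '2': p2 → p3
  end p3, rejected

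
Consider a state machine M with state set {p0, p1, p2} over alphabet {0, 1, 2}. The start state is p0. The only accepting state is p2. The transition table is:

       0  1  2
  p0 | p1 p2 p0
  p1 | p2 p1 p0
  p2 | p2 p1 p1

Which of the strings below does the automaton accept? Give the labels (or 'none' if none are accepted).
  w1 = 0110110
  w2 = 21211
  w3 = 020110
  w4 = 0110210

w1: p0 → p1 → p1 → p1 → p2 → p1 → p1 → p2  → end p2, accepted
w2: p0 → p0 → p2 → p1 → p1 → p1  → end p1, rejected
w3: p0 → p1 → p0 → p1 → p1 → p1 → p2  → end p2, accepted
w4: p0 → p1 → p1 → p1 → p2 → p1 → p1 → p2  → end p2, accepted

w1, w3, w4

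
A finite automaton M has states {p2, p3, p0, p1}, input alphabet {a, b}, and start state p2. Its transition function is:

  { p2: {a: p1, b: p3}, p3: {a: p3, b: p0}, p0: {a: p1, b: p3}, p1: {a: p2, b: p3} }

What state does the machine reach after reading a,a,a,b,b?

p0

Trace: p2 -a-> p1 -a-> p2 -a-> p1 -b-> p3 -b-> p0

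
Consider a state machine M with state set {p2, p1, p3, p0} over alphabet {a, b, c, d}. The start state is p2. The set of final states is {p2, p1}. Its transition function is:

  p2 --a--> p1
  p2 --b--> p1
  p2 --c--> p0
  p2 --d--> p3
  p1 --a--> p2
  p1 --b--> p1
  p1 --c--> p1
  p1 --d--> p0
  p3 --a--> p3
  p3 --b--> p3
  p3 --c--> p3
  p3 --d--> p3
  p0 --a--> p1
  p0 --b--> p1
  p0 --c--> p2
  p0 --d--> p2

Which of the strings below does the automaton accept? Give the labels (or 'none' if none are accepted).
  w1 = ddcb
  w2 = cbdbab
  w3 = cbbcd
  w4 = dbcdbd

w1:
  start at p2
  read 'd': p2 → p3
  read 'd': p3 → p3
  read 'c': p3 → p3
  read 'b': p3 → p3
  end p3, rejected
w2:
  start at p2
  read 'c': p2 → p0
  read 'b': p0 → p1
  read 'd': p1 → p0
  read 'b': p0 → p1
  read 'a': p1 → p2
  read 'b': p2 → p1
  end p1, accepted
w3:
  start at p2
  read 'c': p2 → p0
  read 'b': p0 → p1
  read 'b': p1 → p1
  read 'c': p1 → p1
  read 'd': p1 → p0
  end p0, rejected
w4:
  start at p2
  read 'd': p2 → p3
  read 'b': p3 → p3
  read 'c': p3 → p3
  read 'd': p3 → p3
  read 'b': p3 → p3
  read 'd': p3 → p3
  end p3, rejected

w2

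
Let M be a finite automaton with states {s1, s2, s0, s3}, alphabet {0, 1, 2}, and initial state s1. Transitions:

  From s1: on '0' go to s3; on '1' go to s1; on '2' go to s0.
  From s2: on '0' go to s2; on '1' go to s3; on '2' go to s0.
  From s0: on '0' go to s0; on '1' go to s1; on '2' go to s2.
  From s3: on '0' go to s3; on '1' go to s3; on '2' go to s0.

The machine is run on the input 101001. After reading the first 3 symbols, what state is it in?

start at s1
read '1': s1 → s1
read '0': s1 → s3
read '1': s3 → s3
After 3 symbols: s3.

s3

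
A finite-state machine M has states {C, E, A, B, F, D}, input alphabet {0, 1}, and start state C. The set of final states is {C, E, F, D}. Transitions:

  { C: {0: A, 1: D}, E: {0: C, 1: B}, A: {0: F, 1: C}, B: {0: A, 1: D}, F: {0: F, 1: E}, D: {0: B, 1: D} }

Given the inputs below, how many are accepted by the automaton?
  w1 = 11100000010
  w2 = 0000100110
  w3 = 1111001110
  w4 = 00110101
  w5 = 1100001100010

w1:
  start at C
  read '1': C → D
  read '1': D → D
  read '1': D → D
  read '0': D → B
  read '0': B → A
  read '0': A → F
  read '0': F → F
  read '0': F → F
  read '0': F → F
  read '1': F → E
  read '0': E → C
  end C, accepted
w2:
  start at C
  read '0': C → A
  read '0': A → F
  read '0': F → F
  read '0': F → F
  read '1': F → E
  read '0': E → C
  read '0': C → A
  read '1': A → C
  read '1': C → D
  read '0': D → B
  end B, rejected
w3:
  start at C
  read '1': C → D
  read '1': D → D
  read '1': D → D
  read '1': D → D
  read '0': D → B
  read '0': B → A
  read '1': A → C
  read '1': C → D
  read '1': D → D
  read '0': D → B
  end B, rejected
w4:
  start at C
  read '0': C → A
  read '0': A → F
  read '1': F → E
  read '1': E → B
  read '0': B → A
  read '1': A → C
  read '0': C → A
  read '1': A → C
  end C, accepted
w5:
  start at C
  read '1': C → D
  read '1': D → D
  read '0': D → B
  read '0': B → A
  read '0': A → F
  read '0': F → F
  read '1': F → E
  read '1': E → B
  read '0': B → A
  read '0': A → F
  read '0': F → F
  read '1': F → E
  read '0': E → C
  end C, accepted

3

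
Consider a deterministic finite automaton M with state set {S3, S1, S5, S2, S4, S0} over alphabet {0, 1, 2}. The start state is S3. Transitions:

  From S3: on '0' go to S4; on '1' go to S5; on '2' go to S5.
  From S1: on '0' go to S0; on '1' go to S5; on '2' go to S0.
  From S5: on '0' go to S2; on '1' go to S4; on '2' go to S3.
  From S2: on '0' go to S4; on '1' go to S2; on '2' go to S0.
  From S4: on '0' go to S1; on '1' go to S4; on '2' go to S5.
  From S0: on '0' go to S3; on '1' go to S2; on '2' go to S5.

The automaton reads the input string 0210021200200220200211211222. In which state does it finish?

S3 → S4 → S5 → S4 → S1 → S0 → S5 → S4 → S5 → S2 → S4 → S5 → S2 → S4 → S5 → S3 → S4 → S5 → S2 → S4 → S5 → S4 → S4 → S5 → S4 → S4 → S5 → S3 → S5

S5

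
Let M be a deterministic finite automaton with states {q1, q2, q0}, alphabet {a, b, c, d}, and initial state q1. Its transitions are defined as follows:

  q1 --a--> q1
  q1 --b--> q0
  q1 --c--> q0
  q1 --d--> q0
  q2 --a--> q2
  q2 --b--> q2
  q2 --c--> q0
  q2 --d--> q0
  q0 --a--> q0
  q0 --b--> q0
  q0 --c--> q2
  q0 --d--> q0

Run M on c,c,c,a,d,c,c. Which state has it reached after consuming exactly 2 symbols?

q2

start at q1
read 'c': q1 → q0
read 'c': q0 → q2
After 2 symbols: q2.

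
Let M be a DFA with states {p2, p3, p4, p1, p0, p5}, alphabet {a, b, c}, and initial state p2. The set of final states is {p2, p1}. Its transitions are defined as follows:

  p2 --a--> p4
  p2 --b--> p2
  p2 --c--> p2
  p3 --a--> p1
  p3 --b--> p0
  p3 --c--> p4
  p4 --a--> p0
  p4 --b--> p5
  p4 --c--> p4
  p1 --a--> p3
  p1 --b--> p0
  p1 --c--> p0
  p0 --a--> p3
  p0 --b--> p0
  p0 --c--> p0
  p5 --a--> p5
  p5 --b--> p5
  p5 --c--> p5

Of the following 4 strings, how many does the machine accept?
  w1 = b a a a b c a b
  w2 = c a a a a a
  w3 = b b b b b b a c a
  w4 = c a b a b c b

0

w1: Trace: p2 -b-> p2 -a-> p4 -a-> p0 -a-> p3 -b-> p0 -c-> p0 -a-> p3 -b-> p0  → end p0, rejected
w2: Trace: p2 -c-> p2 -a-> p4 -a-> p0 -a-> p3 -a-> p1 -a-> p3  → end p3, rejected
w3: Trace: p2 -b-> p2 -b-> p2 -b-> p2 -b-> p2 -b-> p2 -b-> p2 -a-> p4 -c-> p4 -a-> p0  → end p0, rejected
w4: Trace: p2 -c-> p2 -a-> p4 -b-> p5 -a-> p5 -b-> p5 -c-> p5 -b-> p5  → end p5, rejected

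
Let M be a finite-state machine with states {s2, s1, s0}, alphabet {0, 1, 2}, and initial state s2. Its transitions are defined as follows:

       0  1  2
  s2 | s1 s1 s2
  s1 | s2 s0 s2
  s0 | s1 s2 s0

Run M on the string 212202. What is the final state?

s2

s2 → s2 → s1 → s2 → s2 → s1 → s2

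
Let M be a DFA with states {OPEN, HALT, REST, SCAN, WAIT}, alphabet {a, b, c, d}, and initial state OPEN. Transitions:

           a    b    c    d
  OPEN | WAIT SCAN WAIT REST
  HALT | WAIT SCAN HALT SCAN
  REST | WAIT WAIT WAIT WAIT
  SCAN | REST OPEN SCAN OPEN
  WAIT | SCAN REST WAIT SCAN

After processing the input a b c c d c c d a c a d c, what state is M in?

WAIT

start at OPEN
read 'a': OPEN → WAIT
read 'b': WAIT → REST
read 'c': REST → WAIT
read 'c': WAIT → WAIT
read 'd': WAIT → SCAN
read 'c': SCAN → SCAN
read 'c': SCAN → SCAN
read 'd': SCAN → OPEN
read 'a': OPEN → WAIT
read 'c': WAIT → WAIT
read 'a': WAIT → SCAN
read 'd': SCAN → OPEN
read 'c': OPEN → WAIT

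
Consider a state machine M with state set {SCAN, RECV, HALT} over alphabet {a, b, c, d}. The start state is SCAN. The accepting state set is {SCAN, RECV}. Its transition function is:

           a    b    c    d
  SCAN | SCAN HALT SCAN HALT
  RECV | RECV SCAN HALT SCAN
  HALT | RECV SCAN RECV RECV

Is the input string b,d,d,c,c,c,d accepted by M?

No

Trace: SCAN -b-> HALT -d-> RECV -d-> SCAN -c-> SCAN -c-> SCAN -c-> SCAN -d-> HALT
End state HALT is not accepting.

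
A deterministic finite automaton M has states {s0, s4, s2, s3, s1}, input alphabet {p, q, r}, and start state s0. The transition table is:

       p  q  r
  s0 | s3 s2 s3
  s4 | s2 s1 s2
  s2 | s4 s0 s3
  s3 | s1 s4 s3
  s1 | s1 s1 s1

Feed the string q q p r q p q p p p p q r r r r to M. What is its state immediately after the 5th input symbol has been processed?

Trace: s0 -q-> s2 -q-> s0 -p-> s3 -r-> s3 -q-> s4
After 5 symbols: s4.

s4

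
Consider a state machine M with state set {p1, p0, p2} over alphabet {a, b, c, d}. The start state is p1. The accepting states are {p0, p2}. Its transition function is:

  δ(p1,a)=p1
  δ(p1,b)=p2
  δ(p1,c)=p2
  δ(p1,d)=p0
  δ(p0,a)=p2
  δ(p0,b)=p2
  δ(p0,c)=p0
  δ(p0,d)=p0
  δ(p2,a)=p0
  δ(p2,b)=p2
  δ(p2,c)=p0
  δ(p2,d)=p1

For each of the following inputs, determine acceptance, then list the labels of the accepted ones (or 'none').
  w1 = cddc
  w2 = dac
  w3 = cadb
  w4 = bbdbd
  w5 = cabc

w1, w2, w3, w5

w1: Trace: p1 -c-> p2 -d-> p1 -d-> p0 -c-> p0  → end p0, accepted
w2: Trace: p1 -d-> p0 -a-> p2 -c-> p0  → end p0, accepted
w3: Trace: p1 -c-> p2 -a-> p0 -d-> p0 -b-> p2  → end p2, accepted
w4: Trace: p1 -b-> p2 -b-> p2 -d-> p1 -b-> p2 -d-> p1  → end p1, rejected
w5: Trace: p1 -c-> p2 -a-> p0 -b-> p2 -c-> p0  → end p0, accepted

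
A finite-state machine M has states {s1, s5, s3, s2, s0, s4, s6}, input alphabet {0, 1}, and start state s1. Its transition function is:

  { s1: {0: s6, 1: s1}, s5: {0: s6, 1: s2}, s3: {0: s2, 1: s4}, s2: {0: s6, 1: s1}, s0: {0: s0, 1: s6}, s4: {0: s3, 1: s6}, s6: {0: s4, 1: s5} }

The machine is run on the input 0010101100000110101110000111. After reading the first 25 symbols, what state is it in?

Trace: s1 -0-> s6 -0-> s4 -1-> s6 -0-> s4 -1-> s6 -0-> s4 -1-> s6 -1-> s5 -0-> s6 -0-> s4 -0-> s3 -0-> s2 -0-> s6 -1-> s5 -1-> s2 -0-> s6 -1-> s5 -0-> s6 -1-> s5 -1-> s2 -1-> s1 -0-> s6 -0-> s4 -0-> s3 -0-> s2
After 25 symbols: s2.

s2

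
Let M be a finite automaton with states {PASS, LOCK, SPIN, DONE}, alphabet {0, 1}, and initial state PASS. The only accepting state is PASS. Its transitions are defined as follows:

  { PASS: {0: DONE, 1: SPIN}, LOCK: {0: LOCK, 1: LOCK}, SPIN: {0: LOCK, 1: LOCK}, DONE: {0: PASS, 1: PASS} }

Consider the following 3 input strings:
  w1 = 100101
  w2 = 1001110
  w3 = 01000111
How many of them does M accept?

w1: Trace: PASS -1-> SPIN -0-> LOCK -0-> LOCK -1-> LOCK -0-> LOCK -1-> LOCK  → end LOCK, rejected
w2: Trace: PASS -1-> SPIN -0-> LOCK -0-> LOCK -1-> LOCK -1-> LOCK -1-> LOCK -0-> LOCK  → end LOCK, rejected
w3: Trace: PASS -0-> DONE -1-> PASS -0-> DONE -0-> PASS -0-> DONE -1-> PASS -1-> SPIN -1-> LOCK  → end LOCK, rejected

0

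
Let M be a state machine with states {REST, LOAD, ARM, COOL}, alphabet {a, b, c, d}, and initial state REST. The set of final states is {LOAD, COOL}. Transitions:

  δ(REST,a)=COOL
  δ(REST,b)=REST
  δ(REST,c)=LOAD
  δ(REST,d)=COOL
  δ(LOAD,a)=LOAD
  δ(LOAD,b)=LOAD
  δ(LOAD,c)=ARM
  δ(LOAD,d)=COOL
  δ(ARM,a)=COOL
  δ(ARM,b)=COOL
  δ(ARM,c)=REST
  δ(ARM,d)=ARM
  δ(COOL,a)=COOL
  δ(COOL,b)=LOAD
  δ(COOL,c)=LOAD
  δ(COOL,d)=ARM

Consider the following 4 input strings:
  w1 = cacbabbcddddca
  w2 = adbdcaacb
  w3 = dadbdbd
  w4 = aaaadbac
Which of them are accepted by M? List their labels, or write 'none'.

w1: REST → LOAD → LOAD → ARM → COOL → COOL → LOAD → LOAD → ARM → ARM → ARM → ARM → ARM → REST → COOL  → end COOL, accepted
w2: REST → COOL → ARM → COOL → ARM → REST → COOL → COOL → LOAD → LOAD  → end LOAD, accepted
w3: REST → COOL → COOL → ARM → COOL → ARM → COOL → ARM  → end ARM, rejected
w4: REST → COOL → COOL → COOL → COOL → ARM → COOL → COOL → LOAD  → end LOAD, accepted

w1, w2, w4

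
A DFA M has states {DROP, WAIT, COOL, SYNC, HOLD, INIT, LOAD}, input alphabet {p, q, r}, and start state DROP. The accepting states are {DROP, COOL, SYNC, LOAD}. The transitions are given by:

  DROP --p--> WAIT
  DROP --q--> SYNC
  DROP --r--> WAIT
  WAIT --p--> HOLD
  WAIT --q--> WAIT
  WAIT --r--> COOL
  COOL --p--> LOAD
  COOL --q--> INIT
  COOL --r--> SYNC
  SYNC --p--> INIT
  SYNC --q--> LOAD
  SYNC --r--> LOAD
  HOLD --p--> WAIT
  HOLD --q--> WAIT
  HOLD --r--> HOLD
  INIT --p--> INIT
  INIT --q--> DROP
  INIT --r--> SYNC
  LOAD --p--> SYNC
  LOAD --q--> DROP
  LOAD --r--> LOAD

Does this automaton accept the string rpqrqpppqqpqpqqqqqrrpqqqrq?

Trace: DROP -r-> WAIT -p-> HOLD -q-> WAIT -r-> COOL -q-> INIT -p-> INIT -p-> INIT -p-> INIT -q-> DROP -q-> SYNC -p-> INIT -q-> DROP -p-> WAIT -q-> WAIT -q-> WAIT -q-> WAIT -q-> WAIT -q-> WAIT -r-> COOL -r-> SYNC -p-> INIT -q-> DROP -q-> SYNC -q-> LOAD -r-> LOAD -q-> DROP
End state DROP is accepting.

Yes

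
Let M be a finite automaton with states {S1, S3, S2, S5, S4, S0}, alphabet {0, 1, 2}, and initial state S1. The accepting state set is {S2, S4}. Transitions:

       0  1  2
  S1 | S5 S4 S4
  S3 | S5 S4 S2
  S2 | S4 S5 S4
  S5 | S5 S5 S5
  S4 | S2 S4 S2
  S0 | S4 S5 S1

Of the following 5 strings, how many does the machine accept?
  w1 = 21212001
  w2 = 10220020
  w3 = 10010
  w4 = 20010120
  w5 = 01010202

2

w1: Trace: S1 -2-> S4 -1-> S4 -2-> S2 -1-> S5 -2-> S5 -0-> S5 -0-> S5 -1-> S5  → end S5, rejected
w2: Trace: S1 -1-> S4 -0-> S2 -2-> S4 -2-> S2 -0-> S4 -0-> S2 -2-> S4 -0-> S2  → end S2, accepted
w3: Trace: S1 -1-> S4 -0-> S2 -0-> S4 -1-> S4 -0-> S2  → end S2, accepted
w4: Trace: S1 -2-> S4 -0-> S2 -0-> S4 -1-> S4 -0-> S2 -1-> S5 -2-> S5 -0-> S5  → end S5, rejected
w5: Trace: S1 -0-> S5 -1-> S5 -0-> S5 -1-> S5 -0-> S5 -2-> S5 -0-> S5 -2-> S5  → end S5, rejected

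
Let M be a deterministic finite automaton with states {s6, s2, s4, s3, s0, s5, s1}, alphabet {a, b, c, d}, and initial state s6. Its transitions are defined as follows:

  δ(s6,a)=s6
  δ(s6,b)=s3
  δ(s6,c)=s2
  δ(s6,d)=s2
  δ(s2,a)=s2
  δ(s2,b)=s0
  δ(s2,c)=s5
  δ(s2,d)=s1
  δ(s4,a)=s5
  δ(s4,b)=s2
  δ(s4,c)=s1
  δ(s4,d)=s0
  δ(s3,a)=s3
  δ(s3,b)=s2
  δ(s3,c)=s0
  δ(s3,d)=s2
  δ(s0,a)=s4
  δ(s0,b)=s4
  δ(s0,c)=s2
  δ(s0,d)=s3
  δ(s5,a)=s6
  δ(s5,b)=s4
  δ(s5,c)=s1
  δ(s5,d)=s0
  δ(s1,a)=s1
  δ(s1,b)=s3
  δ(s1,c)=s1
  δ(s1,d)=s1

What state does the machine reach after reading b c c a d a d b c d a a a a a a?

s3

start at s6
read 'b': s6 → s3
read 'c': s3 → s0
read 'c': s0 → s2
read 'a': s2 → s2
read 'd': s2 → s1
read 'a': s1 → s1
read 'd': s1 → s1
read 'b': s1 → s3
read 'c': s3 → s0
read 'd': s0 → s3
read 'a': s3 → s3
read 'a': s3 → s3
read 'a': s3 → s3
read 'a': s3 → s3
read 'a': s3 → s3
read 'a': s3 → s3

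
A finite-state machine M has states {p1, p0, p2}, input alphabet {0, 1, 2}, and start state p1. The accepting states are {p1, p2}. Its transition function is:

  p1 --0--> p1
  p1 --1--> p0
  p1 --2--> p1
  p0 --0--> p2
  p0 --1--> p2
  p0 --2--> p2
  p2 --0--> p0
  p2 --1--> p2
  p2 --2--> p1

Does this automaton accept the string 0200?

Yes

start at p1
read '0': p1 → p1
read '2': p1 → p1
read '0': p1 → p1
read '0': p1 → p1
End state p1 is accepting.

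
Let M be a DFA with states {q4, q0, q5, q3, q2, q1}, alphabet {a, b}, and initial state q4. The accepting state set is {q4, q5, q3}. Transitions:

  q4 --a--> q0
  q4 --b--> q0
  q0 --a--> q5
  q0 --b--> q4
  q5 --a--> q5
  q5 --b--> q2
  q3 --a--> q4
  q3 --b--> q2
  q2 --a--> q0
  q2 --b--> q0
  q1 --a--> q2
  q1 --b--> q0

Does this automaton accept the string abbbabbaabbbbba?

q4 → q0 → q4 → q0 → q4 → q0 → q4 → q0 → q5 → q5 → q2 → q0 → q4 → q0 → q4 → q0
End state q0 is not accepting.

No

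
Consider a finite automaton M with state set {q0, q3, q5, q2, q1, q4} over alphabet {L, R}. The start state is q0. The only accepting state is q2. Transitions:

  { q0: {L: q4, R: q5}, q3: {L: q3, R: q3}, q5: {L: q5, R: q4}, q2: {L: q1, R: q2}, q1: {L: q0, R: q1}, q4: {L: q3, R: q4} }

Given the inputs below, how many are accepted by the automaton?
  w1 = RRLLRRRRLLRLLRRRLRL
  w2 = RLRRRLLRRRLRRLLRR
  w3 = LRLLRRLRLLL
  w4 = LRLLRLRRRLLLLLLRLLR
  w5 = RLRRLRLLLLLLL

0

w1: q0 → q5 → q4 → q3 → q3 → q3 → q3 → q3 → q3 → q3 → q3 → q3 → q3 → q3 → q3 → q3 → q3 → q3 → q3 → q3  → end q3, rejected
w2: q0 → q5 → q5 → q4 → q4 → q4 → q3 → q3 → q3 → q3 → q3 → q3 → q3 → q3 → q3 → q3 → q3 → q3  → end q3, rejected
w3: q0 → q4 → q4 → q3 → q3 → q3 → q3 → q3 → q3 → q3 → q3 → q3  → end q3, rejected
w4: q0 → q4 → q4 → q3 → q3 → q3 → q3 → q3 → q3 → q3 → q3 → q3 → q3 → q3 → q3 → q3 → q3 → q3 → q3 → q3  → end q3, rejected
w5: q0 → q5 → q5 → q4 → q4 → q3 → q3 → q3 → q3 → q3 → q3 → q3 → q3 → q3  → end q3, rejected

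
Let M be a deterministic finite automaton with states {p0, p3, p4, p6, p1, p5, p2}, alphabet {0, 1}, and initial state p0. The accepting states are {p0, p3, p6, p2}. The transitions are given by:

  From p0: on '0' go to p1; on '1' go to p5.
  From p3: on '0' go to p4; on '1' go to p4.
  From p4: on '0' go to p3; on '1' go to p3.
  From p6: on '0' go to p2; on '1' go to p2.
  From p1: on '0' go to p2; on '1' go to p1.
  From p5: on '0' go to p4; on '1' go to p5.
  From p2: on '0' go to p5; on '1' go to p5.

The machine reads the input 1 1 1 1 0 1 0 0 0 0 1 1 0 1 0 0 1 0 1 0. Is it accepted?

p0 → p5 → p5 → p5 → p5 → p4 → p3 → p4 → p3 → p4 → p3 → p4 → p3 → p4 → p3 → p4 → p3 → p4 → p3 → p4 → p3
End state p3 is accepting.

Yes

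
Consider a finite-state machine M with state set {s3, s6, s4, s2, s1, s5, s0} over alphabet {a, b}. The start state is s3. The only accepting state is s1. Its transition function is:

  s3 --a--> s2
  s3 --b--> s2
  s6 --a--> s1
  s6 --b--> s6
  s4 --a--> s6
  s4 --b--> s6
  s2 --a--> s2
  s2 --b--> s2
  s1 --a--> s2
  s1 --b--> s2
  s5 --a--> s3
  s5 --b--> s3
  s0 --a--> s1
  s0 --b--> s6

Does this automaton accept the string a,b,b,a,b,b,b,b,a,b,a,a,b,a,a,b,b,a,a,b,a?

Trace: s3 -a-> s2 -b-> s2 -b-> s2 -a-> s2 -b-> s2 -b-> s2 -b-> s2 -b-> s2 -a-> s2 -b-> s2 -a-> s2 -a-> s2 -b-> s2 -a-> s2 -a-> s2 -b-> s2 -b-> s2 -a-> s2 -a-> s2 -b-> s2 -a-> s2
End state s2 is not accepting.

No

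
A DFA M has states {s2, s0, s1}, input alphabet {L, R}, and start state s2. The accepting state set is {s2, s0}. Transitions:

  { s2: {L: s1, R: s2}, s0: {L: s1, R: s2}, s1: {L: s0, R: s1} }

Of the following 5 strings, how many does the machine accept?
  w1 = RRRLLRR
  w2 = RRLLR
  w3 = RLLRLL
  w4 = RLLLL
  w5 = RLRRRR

4

w1:
  start at s2
  read 'R': s2 → s2
  read 'R': s2 → s2
  read 'R': s2 → s2
  read 'L': s2 → s1
  read 'L': s1 → s0
  read 'R': s0 → s2
  read 'R': s2 → s2
  end s2, accepted
w2:
  start at s2
  read 'R': s2 → s2
  read 'R': s2 → s2
  read 'L': s2 → s1
  read 'L': s1 → s0
  read 'R': s0 → s2
  end s2, accepted
w3:
  start at s2
  read 'R': s2 → s2
  read 'L': s2 → s1
  read 'L': s1 → s0
  read 'R': s0 → s2
  read 'L': s2 → s1
  read 'L': s1 → s0
  end s0, accepted
w4:
  start at s2
  read 'R': s2 → s2
  read 'L': s2 → s1
  read 'L': s1 → s0
  read 'L': s0 → s1
  read 'L': s1 → s0
  end s0, accepted
w5:
  start at s2
  read 'R': s2 → s2
  read 'L': s2 → s1
  read 'R': s1 → s1
  read 'R': s1 → s1
  read 'R': s1 → s1
  read 'R': s1 → s1
  end s1, rejected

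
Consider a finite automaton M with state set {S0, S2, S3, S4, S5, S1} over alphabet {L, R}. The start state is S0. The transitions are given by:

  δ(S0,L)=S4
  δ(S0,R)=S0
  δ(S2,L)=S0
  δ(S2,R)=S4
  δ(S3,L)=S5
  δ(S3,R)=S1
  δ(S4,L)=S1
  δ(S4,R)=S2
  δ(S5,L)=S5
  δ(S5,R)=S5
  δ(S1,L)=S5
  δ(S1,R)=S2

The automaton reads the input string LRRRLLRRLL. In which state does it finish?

S5

Trace: S0 -L-> S4 -R-> S2 -R-> S4 -R-> S2 -L-> S0 -L-> S4 -R-> S2 -R-> S4 -L-> S1 -L-> S5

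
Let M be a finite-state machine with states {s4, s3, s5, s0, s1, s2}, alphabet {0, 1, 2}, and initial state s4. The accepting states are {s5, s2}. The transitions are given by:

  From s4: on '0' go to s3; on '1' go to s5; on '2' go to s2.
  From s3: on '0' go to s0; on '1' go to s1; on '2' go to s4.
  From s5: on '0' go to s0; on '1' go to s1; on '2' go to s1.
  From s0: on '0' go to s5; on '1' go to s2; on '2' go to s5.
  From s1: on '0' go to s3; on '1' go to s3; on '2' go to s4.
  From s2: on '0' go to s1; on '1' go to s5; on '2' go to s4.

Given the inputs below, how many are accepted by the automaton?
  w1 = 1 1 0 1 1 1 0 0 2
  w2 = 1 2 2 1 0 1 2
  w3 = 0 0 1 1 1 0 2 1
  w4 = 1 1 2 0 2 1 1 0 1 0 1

2

w1: s4 → s5 → s1 → s3 → s1 → s3 → s1 → s3 → s0 → s5  → end s5, accepted
w2: s4 → s5 → s1 → s4 → s5 → s0 → s2 → s4  → end s4, rejected
w3: s4 → s3 → s0 → s2 → s5 → s1 → s3 → s4 → s5  → end s5, accepted
w4: s4 → s5 → s1 → s4 → s3 → s4 → s5 → s1 → s3 → s1 → s3 → s1  → end s1, rejected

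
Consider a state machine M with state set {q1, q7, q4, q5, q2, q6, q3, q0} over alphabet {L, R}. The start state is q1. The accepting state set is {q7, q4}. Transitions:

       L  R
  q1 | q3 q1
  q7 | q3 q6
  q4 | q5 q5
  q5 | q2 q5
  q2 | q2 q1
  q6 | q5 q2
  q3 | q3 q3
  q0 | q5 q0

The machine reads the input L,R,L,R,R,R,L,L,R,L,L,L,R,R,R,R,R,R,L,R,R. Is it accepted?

No

q1 → q3 → q3 → q3 → q3 → q3 → q3 → q3 → q3 → q3 → q3 → q3 → q3 → q3 → q3 → q3 → q3 → q3 → q3 → q3 → q3 → q3
End state q3 is not accepting.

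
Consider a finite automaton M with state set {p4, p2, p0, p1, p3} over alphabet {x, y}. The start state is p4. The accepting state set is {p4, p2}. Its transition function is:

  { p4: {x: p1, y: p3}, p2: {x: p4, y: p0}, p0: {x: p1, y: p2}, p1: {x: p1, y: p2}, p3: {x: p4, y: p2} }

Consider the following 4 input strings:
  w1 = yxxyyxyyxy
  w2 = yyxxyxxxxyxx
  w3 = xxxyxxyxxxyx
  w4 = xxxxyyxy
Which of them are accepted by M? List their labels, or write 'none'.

w1, w3, w4

w1:
  start at p4
  read 'y': p4 → p3
  read 'x': p3 → p4
  read 'x': p4 → p1
  read 'y': p1 → p2
  read 'y': p2 → p0
  read 'x': p0 → p1
  read 'y': p1 → p2
  read 'y': p2 → p0
  read 'x': p0 → p1
  read 'y': p1 → p2
  end p2, accepted
w2:
  start at p4
  read 'y': p4 → p3
  read 'y': p3 → p2
  read 'x': p2 → p4
  read 'x': p4 → p1
  read 'y': p1 → p2
  read 'x': p2 → p4
  read 'x': p4 → p1
  read 'x': p1 → p1
  read 'x': p1 → p1
  read 'y': p1 → p2
  read 'x': p2 → p4
  read 'x': p4 → p1
  end p1, rejected
w3:
  start at p4
  read 'x': p4 → p1
  read 'x': p1 → p1
  read 'x': p1 → p1
  read 'y': p1 → p2
  read 'x': p2 → p4
  read 'x': p4 → p1
  read 'y': p1 → p2
  read 'x': p2 → p4
  read 'x': p4 → p1
  read 'x': p1 → p1
  read 'y': p1 → p2
  read 'x': p2 → p4
  end p4, accepted
w4:
  start at p4
  read 'x': p4 → p1
  read 'x': p1 → p1
  read 'x': p1 → p1
  read 'x': p1 → p1
  read 'y': p1 → p2
  read 'y': p2 → p0
  read 'x': p0 → p1
  read 'y': p1 → p2
  end p2, accepted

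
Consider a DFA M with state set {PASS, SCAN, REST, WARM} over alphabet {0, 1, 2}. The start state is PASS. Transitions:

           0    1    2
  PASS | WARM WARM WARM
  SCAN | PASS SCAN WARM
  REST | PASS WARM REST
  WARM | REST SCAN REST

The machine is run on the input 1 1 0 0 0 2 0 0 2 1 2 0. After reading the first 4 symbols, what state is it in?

WARM

start at PASS
read '1': PASS → WARM
read '1': WARM → SCAN
read '0': SCAN → PASS
read '0': PASS → WARM
After 4 symbols: WARM.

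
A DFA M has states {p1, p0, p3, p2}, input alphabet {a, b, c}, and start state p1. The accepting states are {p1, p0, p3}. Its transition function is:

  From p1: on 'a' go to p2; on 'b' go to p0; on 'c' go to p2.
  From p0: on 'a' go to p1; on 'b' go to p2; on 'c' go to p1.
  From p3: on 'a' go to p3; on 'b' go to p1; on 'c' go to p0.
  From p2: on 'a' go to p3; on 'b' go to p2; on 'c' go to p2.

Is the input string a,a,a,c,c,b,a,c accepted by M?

p1 → p2 → p3 → p3 → p0 → p1 → p0 → p1 → p2
End state p2 is not accepting.

No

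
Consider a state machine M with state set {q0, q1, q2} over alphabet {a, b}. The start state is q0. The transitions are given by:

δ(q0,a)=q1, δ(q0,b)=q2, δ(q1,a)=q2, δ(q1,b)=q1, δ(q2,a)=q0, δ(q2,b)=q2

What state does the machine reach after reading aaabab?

q0 → q1 → q2 → q0 → q2 → q0 → q2

q2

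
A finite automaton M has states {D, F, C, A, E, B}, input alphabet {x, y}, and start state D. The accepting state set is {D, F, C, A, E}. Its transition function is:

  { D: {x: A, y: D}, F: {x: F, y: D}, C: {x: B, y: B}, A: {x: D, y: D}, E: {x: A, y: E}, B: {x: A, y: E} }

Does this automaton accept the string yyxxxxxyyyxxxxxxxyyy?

Yes

start at D
read 'y': D → D
read 'y': D → D
read 'x': D → A
read 'x': A → D
read 'x': D → A
read 'x': A → D
read 'x': D → A
read 'y': A → D
read 'y': D → D
read 'y': D → D
read 'x': D → A
read 'x': A → D
read 'x': D → A
read 'x': A → D
read 'x': D → A
read 'x': A → D
read 'x': D → A
read 'y': A → D
read 'y': D → D
read 'y': D → D
End state D is accepting.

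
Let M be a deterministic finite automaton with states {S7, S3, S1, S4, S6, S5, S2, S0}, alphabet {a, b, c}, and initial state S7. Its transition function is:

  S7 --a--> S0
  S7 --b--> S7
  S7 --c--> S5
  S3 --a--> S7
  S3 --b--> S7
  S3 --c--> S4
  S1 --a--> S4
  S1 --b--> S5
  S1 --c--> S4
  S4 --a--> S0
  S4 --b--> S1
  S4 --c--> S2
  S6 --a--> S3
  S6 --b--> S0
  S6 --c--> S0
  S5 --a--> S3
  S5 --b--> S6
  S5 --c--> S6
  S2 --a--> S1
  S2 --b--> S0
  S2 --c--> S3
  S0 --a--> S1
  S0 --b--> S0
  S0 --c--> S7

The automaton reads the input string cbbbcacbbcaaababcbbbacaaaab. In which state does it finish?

start at S7
read 'c': S7 → S5
read 'b': S5 → S6
read 'b': S6 → S0
read 'b': S0 → S0
read 'c': S0 → S7
read 'a': S7 → S0
read 'c': S0 → S7
read 'b': S7 → S7
read 'b': S7 → S7
read 'c': S7 → S5
read 'a': S5 → S3
read 'a': S3 → S7
read 'a': S7 → S0
read 'b': S0 → S0
read 'a': S0 → S1
read 'b': S1 → S5
read 'c': S5 → S6
read 'b': S6 → S0
read 'b': S0 → S0
read 'b': S0 → S0
read 'a': S0 → S1
read 'c': S1 → S4
read 'a': S4 → S0
read 'a': S0 → S1
read 'a': S1 → S4
read 'a': S4 → S0
read 'b': S0 → S0

S0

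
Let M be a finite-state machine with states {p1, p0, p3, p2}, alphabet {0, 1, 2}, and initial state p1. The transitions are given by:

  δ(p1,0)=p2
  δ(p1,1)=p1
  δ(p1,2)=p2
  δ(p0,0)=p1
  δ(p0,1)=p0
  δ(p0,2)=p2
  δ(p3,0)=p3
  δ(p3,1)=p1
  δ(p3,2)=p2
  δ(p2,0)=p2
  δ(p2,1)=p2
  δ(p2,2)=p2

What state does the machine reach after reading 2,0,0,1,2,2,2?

p2

p1 → p2 → p2 → p2 → p2 → p2 → p2 → p2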